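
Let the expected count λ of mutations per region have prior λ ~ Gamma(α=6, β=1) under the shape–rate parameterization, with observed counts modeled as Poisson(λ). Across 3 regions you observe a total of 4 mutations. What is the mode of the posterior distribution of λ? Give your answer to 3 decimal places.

Σxᵢ = 4, n = 3.
Posterior ∝ λ^5e^(−1λ) · λ^4e^(−3λ) = λ^9e^(−4λ), i.e. Gamma(shape=10, rate=4).
The mode of a Gamma(a, b) with a ≥ 1 (shape–rate) is (a−1)/b = 9/4 ≈ 2.250.

λ̂_MAP = 2.250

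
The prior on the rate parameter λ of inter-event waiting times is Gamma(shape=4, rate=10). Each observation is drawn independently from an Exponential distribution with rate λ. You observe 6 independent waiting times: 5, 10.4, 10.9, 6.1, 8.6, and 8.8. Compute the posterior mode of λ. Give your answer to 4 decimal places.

λ̂_MAP = 0.1505

The Exponential(rate=λ) likelihood is ∝ λ^n e^(−λΣtᵢ). Here n = 6 and Σtᵢ = 5 + 10.4 + 10.9 + 6.1 + 8.6 + 8.8 = 49.8.
Posterior ∝ λ^3e^(−10λ) · λ^6e^(−49.8λ) = λ^9e^(−59.8λ), i.e. Gamma(10, 59.8).
Mode = (a−1)/b = 9/59.8 ≈ 0.1505.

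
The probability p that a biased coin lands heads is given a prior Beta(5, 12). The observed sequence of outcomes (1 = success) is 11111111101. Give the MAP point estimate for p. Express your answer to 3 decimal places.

Prior: Beta(5, 12).
Data: 10 successes in 11 trials (from the sequence). The binomial likelihood contributes p^10(1−p)^1, so the posterior is Beta(5+10, 12+1) = Beta(15, 13).
For Beta(a, b) with a, b > 1 the mode is (a−1)/(a+b−2) = 14/26 ≈ 0.538.

p̂_MAP = 0.538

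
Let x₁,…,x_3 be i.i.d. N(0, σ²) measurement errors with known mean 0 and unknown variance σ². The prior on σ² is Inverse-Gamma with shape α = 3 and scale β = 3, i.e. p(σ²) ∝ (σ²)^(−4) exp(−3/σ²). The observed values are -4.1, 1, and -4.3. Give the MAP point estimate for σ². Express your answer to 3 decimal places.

σ̂²_MAP = 3.845

Sum of squared deviations about the known mean: SS = (-4.1−0)² + (1−0)² + (-4.3−0)² = 36.3.
The Normal likelihood contributes (σ²)^(−n/2) exp(−SS/(2σ²)), so the posterior is Inverse-Gamma(α + n/2, β + SS/2) = Inverse-Gamma(4.5, 21.15).
The mode of Inverse-Gamma(a, b) is b/(a+1) = 21.15/5.5 ≈ 3.845.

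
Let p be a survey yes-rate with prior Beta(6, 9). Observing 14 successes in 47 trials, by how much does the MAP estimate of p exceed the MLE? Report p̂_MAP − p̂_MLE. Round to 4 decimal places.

MAP − MLE = 0.0188

Posterior is Beta(20, 42); MAP = (20−1)/(62−2) = 19/60 ≈ 0.31667.
MLE ignores the prior: p̂_MLE = k/n = 14/47 ≈ 0.29787.
Difference = 19/60 − 14/47 = 53/2820 ≈ 0.0188.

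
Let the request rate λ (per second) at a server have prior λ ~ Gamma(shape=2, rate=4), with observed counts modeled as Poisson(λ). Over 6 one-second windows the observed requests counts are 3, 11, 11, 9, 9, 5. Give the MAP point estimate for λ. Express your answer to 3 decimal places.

Σxᵢ = 3+11+11+9+9+5 = 48, with n = 6.
Posterior ∝ λe^(−4λ) · λ^48e^(−6λ) = λ^49e^(−10λ), i.e. Gamma(shape=50, rate=10).
The mode of a Gamma(a, b) with a ≥ 1 (shape–rate) is (a−1)/b = 49/10 ≈ 4.900.

λ̂_MAP = 4.900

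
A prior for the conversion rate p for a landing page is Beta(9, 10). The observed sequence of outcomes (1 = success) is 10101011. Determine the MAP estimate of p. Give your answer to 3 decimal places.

Prior: Beta(9, 10).
Data: 5 successes in 8 trials (from the sequence). The binomial likelihood contributes p^5(1−p)^3, so the posterior is Beta(9+5, 10+3) = Beta(14, 13).
For Beta(a, b) with a, b > 1 the mode is (a−1)/(a+b−2) = 13/25 ≈ 0.520.

p̂_MAP = 0.520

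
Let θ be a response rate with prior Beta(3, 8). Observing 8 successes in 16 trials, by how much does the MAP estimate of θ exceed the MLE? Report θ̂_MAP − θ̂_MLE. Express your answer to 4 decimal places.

MAP − MLE = -0.1000

Posterior is Beta(11, 16); MAP = (11−1)/(27−2) = 10/25 ≈ 0.40000.
MLE ignores the prior: θ̂_MLE = k/n = 8/16 ≈ 0.50000.
Difference = 10/25 − 8/16 = -1/10 ≈ -0.1000.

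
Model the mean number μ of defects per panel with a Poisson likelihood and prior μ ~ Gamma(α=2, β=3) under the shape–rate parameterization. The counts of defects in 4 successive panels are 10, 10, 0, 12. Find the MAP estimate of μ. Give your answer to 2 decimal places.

Σxᵢ = 10+10+0+12 = 32, with n = 4.
Posterior ∝ μe^(−3μ) · μ^32e^(−4μ) = μ^33e^(−7μ), i.e. Gamma(shape=34, rate=7).
The mode of a Gamma(a, b) with a ≥ 1 (shape–rate) is (a−1)/b = 33/7 ≈ 4.71.

μ̂_MAP = 4.71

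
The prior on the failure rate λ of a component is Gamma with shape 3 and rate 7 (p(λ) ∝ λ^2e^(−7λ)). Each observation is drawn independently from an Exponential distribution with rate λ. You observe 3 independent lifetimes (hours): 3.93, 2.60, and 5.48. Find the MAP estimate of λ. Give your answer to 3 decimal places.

λ̂_MAP = 0.263

The Exponential(rate=λ) likelihood is ∝ λ^n e^(−λΣtᵢ). Here n = 3 and Σtᵢ = 3.93 + 2.60 + 5.48 = 12.01.
Posterior ∝ λ^2e^(−7λ) · λ^3e^(−12.01λ) = λ^5e^(−19.01λ), i.e. Gamma(6, 19.01).
Mode = (a−1)/b = 5/19.01 ≈ 0.263.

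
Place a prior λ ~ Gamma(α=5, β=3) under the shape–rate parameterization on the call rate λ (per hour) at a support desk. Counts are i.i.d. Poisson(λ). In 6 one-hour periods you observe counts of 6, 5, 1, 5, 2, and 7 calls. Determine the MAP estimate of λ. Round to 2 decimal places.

Σxᵢ = 6+5+1+5+2+7 = 26, with n = 6.
Posterior ∝ λ^4e^(−3λ) · λ^26e^(−6λ) = λ^30e^(−9λ), i.e. Gamma(shape=31, rate=9).
The mode of a Gamma(a, b) with a ≥ 1 (shape–rate) is (a−1)/b = 30/9 ≈ 3.33.

λ̂_MAP = 3.33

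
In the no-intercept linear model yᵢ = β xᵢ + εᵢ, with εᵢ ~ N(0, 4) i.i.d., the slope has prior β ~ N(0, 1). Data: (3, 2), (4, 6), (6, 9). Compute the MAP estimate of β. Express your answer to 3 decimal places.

β̂_MAP = 1.292

log p(β | y) = −Σ(yᵢ − βxᵢ)²/(2·4) − β²/(2·1) + const.
Setting the derivative to zero: Σxᵢ(yᵢ − βxᵢ)/4 − β/1 = 0, so β = Σxᵢyᵢ / (Σxᵢ² + σ²/τ²).
Σxᵢyᵢ = 3·2 + 4·6 + 6·9 = 84; Σxᵢ² = 61; σ²/τ² = 4.
β̂_MAP = 84 / (61 + 4) = 84/65 ≈ 1.292.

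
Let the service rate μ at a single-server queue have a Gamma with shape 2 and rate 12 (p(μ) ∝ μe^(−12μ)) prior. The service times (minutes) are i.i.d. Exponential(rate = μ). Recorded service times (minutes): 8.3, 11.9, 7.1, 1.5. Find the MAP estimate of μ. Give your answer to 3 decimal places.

The Exponential(rate=μ) likelihood is ∝ μ^n e^(−μΣtᵢ). Here n = 4 and Σtᵢ = 8.3 + 11.9 + 7.1 + 1.5 = 28.8.
Posterior ∝ μe^(−12μ) · μ^4e^(−28.8μ) = μ^5e^(−40.8μ), i.e. Gamma(6, 40.8).
Mode = (a−1)/b = 5/40.8 ≈ 0.123.

μ̂_MAP = 0.123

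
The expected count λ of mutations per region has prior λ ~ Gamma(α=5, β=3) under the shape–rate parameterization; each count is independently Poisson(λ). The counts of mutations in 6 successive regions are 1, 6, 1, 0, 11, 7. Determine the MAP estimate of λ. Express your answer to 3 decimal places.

Σxᵢ = 1+6+1+0+11+7 = 26, with n = 6.
Posterior ∝ λ^4e^(−3λ) · λ^26e^(−6λ) = λ^30e^(−9λ), i.e. Gamma(shape=31, rate=9).
The mode of a Gamma(a, b) with a ≥ 1 (shape–rate) is (a−1)/b = 30/9 ≈ 3.333.

λ̂_MAP = 3.333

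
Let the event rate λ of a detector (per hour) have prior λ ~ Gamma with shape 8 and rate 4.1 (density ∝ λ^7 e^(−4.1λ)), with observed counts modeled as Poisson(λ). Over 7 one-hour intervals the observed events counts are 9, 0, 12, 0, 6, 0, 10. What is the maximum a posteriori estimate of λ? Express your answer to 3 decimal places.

λ̂_MAP = 3.964

Σxᵢ = 9+0+12+0+6+0+10 = 37, with n = 7.
Posterior ∝ λ^7e^(−4.1λ) · λ^37e^(−7λ) = λ^44e^(−11.1λ), i.e. Gamma(shape=45, rate=11.1).
The mode of a Gamma(a, b) with a ≥ 1 (shape–rate) is (a−1)/b = 44/11.1 ≈ 3.964.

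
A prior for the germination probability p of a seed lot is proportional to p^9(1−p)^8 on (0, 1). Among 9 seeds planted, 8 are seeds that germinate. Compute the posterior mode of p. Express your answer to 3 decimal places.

The prior density ∝ p^9(1−p)^8 is the kernel of Beta(10, 9).
Data: 8 successes in 9 trials. The binomial likelihood contributes p^8(1−p)^1, so the posterior is Beta(10+8, 9+1) = Beta(18, 10).
For Beta(a, b) with a, b > 1 the mode is (a−1)/(a+b−2) = 17/26 ≈ 0.654.

p̂_MAP = 0.654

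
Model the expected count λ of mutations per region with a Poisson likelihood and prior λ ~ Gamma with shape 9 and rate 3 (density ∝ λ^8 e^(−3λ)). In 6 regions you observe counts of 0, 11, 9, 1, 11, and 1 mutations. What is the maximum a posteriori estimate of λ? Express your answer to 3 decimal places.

Σxᵢ = 0+11+9+1+11+1 = 33, with n = 6.
Posterior ∝ λ^8e^(−3λ) · λ^33e^(−6λ) = λ^41e^(−9λ), i.e. Gamma(shape=42, rate=9).
The mode of a Gamma(a, b) with a ≥ 1 (shape–rate) is (a−1)/b = 41/9 ≈ 4.556.

λ̂_MAP = 4.556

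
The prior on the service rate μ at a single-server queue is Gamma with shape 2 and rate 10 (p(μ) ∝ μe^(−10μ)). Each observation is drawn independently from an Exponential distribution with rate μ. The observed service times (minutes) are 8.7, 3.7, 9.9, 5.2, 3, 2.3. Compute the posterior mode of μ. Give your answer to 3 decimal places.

The Exponential(rate=μ) likelihood is ∝ μ^n e^(−μΣtᵢ). Here n = 6 and Σtᵢ = 8.7 + 3.7 + 9.9 + 5.2 + 3 + 2.3 = 32.8.
Posterior ∝ μe^(−10μ) · μ^6e^(−32.8μ) = μ^7e^(−42.8μ), i.e. Gamma(8, 42.8).
Mode = (a−1)/b = 7/42.8 ≈ 0.164.

μ̂_MAP = 0.164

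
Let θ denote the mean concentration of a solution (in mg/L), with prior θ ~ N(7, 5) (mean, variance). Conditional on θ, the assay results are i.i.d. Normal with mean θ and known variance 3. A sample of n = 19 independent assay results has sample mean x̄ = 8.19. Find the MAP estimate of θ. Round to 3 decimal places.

n = 19, x̄ = 8.19.
For a Normal prior and Normal likelihood with known variance, the posterior is Normal; its mode equals its mean, the precision-weighted average.
Prior precision 1/σ₀² = 1/5 = 0.2; data precision n/σ² = 19/3.
θ̂ = (0.2·7 + (19/3)·8.19) / (0.2 + 19/3) = 53.27/(98/15) = 2283/280 ≈ 8.154.

θ̂_MAP = 8.154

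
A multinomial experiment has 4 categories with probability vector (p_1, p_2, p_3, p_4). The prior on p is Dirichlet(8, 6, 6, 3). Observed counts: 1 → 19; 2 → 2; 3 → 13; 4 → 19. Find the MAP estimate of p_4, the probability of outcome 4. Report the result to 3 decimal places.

The posterior is Dirichlet(αᵢ + nᵢ) = Dirichlet(27, 8, 19, 22).
For a Dirichlet(a₁,…,a_K) with all aᵢ > 1, the mode has j-th component (aⱼ − 1)/(Σaᵢ − K).
Here Σaᵢ = 76 and K = 4, so p_4 = (22 − 1)/(76 − 4) = 21/72 ≈ 0.292.

MAP estimate: 0.292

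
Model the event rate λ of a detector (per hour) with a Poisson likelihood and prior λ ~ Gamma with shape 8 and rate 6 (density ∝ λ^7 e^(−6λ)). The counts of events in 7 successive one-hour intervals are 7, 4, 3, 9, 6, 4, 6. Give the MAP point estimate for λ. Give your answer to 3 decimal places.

Σxᵢ = 7+4+3+9+6+4+6 = 39, with n = 7.
Posterior ∝ λ^7e^(−6λ) · λ^39e^(−7λ) = λ^46e^(−13λ), i.e. Gamma(shape=47, rate=13).
The mode of a Gamma(a, b) with a ≥ 1 (shape–rate) is (a−1)/b = 46/13 ≈ 3.538.

λ̂_MAP = 3.538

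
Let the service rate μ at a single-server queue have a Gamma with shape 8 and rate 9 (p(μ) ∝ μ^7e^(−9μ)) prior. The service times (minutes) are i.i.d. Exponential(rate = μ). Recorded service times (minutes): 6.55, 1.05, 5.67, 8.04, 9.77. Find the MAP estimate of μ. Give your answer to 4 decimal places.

The Exponential(rate=μ) likelihood is ∝ μ^n e^(−μΣtᵢ). Here n = 5 and Σtᵢ = 6.55 + 1.05 + 5.67 + 8.04 + 9.77 = 31.08.
Posterior ∝ μ^7e^(−9μ) · μ^5e^(−31.08μ) = μ^12e^(−40.08μ), i.e. Gamma(13, 40.08).
Mode = (a−1)/b = 12/40.08 ≈ 0.2994.

μ̂_MAP = 0.2994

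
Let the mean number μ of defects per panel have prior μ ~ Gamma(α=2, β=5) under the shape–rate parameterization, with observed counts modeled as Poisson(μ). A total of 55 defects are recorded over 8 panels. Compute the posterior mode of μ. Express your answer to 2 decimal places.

Σxᵢ = 55, n = 8.
Posterior ∝ μe^(−5μ) · μ^55e^(−8μ) = μ^56e^(−13μ), i.e. Gamma(shape=57, rate=13).
The mode of a Gamma(a, b) with a ≥ 1 (shape–rate) is (a−1)/b = 56/13 ≈ 4.31.

μ̂_MAP = 4.31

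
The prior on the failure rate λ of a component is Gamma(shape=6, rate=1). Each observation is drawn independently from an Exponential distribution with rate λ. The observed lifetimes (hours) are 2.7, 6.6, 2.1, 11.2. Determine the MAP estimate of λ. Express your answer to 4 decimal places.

The Exponential(rate=λ) likelihood is ∝ λ^n e^(−λΣtᵢ). Here n = 4 and Σtᵢ = 2.7 + 6.6 + 2.1 + 11.2 = 22.6.
Posterior ∝ λ^5e^(−1λ) · λ^4e^(−22.6λ) = λ^9e^(−23.6λ), i.e. Gamma(10, 23.6).
Mode = (a−1)/b = 9/23.6 ≈ 0.3814.

λ̂_MAP = 0.3814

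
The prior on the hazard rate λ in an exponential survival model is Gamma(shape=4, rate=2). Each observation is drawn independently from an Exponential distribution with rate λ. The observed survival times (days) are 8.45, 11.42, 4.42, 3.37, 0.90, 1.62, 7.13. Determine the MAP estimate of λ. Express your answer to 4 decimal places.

The Exponential(rate=λ) likelihood is ∝ λ^n e^(−λΣtᵢ). Here n = 7 and Σtᵢ = 8.45 + 11.42 + 4.42 + 3.37 + 0.90 + 1.62 + 7.13 = 37.31.
Posterior ∝ λ^3e^(−2λ) · λ^7e^(−37.31λ) = λ^10e^(−39.31λ), i.e. Gamma(11, 39.31).
Mode = (a−1)/b = 10/39.31 ≈ 0.2544.

λ̂_MAP = 0.2544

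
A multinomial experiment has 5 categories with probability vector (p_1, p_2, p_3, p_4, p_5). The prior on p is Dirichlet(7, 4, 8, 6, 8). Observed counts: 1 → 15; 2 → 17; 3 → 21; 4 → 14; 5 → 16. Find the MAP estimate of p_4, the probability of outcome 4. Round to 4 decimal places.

The posterior is Dirichlet(αᵢ + nᵢ) = Dirichlet(22, 21, 29, 20, 24).
For a Dirichlet(a₁,…,a_K) with all aᵢ > 1, the mode has j-th component (aⱼ − 1)/(Σaᵢ − K).
Here Σaᵢ = 116 and K = 5, so p_4 = (20 − 1)/(116 − 5) = 19/111 ≈ 0.1712.

MAP estimate: 0.1712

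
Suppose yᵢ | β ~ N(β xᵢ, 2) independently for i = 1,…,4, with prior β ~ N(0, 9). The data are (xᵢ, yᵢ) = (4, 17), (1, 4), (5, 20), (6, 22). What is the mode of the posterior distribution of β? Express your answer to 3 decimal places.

β̂_MAP = 3.886

log p(β | y) = −Σ(yᵢ − βxᵢ)²/(2·2) − β²/(2·9) + const.
Setting the derivative to zero: Σxᵢ(yᵢ − βxᵢ)/2 − β/9 = 0, so β = Σxᵢyᵢ / (Σxᵢ² + σ²/τ²).
Σxᵢyᵢ = 4·17 + 1·4 + 5·20 + 6·22 = 304; Σxᵢ² = 78; σ²/τ² = 2/9.
β̂_MAP = 304 / (78 + 2/9) = 304/(704/9) = 171/44 ≈ 3.886.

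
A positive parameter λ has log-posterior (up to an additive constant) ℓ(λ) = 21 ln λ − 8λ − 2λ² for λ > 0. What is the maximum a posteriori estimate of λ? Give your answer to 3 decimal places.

ℓ'(λ) = 21/λ − 8 − 4λ. Setting this to zero and multiplying by λ: 4λ² + 8λ − 21 = 0.
λ = (−8 + √(8² + 4·4·21)) / (2·4) = (−8 + √400) / 8 = (−8 + 20)/8 = 3/2.
ℓ''(λ) = −21/λ² − 4 < 0, confirming a maximum.

λ̂_MAP = 1.500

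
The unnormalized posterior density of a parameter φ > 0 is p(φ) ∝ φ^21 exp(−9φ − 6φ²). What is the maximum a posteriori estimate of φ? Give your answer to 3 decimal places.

ℓ'(φ) = 21/φ − 9 − 12φ. Setting this to zero and multiplying by φ: 12φ² + 9φ − 21 = 0.
φ = (−9 + √(9² + 4·12·21)) / (2·12) = (−9 + √1089) / 24 = (−9 + 33)/24 = 1.
ℓ''(φ) = −21/φ² − 12 < 0, confirming a maximum.

φ̂_MAP = 1.000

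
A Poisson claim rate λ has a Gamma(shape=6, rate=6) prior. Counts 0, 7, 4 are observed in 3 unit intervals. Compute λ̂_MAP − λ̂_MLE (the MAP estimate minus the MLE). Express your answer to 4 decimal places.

Σxᵢ = 11. Posterior is Gamma(17, 9); MAP = (17−1)/9 = 16/9 ≈ 1.77778.
MLE = x̄ = 11/3 ≈ 3.66667.
Difference = 16/9 − 11/3 = -17/9 ≈ -1.8889.

MAP − MLE = -1.8889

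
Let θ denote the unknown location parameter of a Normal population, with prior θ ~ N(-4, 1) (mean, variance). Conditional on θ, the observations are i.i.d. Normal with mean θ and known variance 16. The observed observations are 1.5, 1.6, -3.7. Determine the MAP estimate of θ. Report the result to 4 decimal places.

n = 3; x̄ = (1.5 + 1.6 + (-3.7))/3 = -0.6/3 = -0.2.
For a Normal prior and Normal likelihood with known variance, the posterior is Normal; its mode equals its mean, the precision-weighted average.
Prior precision 1/σ₀² = 1/1 = 1; data precision n/σ² = 3/16 = 0.1875.
θ̂ = (1·(-4) + 0.1875·(-0.2)) / (1 + 0.1875) = (-4.0375)/1.1875 = -3.4000.

θ̂_MAP = -3.4000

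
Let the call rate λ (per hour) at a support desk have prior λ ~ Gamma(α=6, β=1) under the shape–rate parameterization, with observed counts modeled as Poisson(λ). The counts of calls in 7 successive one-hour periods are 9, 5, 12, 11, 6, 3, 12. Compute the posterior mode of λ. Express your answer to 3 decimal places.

λ̂_MAP = 7.875

Σxᵢ = 9+5+12+11+6+3+12 = 58, with n = 7.
Posterior ∝ λ^5e^(−1λ) · λ^58e^(−7λ) = λ^63e^(−8λ), i.e. Gamma(shape=64, rate=8).
The mode of a Gamma(a, b) with a ≥ 1 (shape–rate) is (a−1)/b = 63/8 ≈ 7.875.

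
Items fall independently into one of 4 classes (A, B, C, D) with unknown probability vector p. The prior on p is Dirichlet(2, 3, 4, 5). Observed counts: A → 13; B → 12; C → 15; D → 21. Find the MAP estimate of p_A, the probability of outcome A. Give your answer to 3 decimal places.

MAP estimate of p_A = 0.197

The posterior is Dirichlet(αᵢ + nᵢ) = Dirichlet(15, 15, 19, 26).
For a Dirichlet(a₁,…,a_K) with all aᵢ > 1, the mode has j-th component (aⱼ − 1)/(Σaᵢ − K).
Here Σaᵢ = 75 and K = 4, so p_A = (15 − 1)/(75 − 4) = 14/71 ≈ 0.197.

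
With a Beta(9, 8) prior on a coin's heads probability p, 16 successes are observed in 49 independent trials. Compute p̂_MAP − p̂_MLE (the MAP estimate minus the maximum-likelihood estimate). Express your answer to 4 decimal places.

Posterior is Beta(25, 41); MAP = (25−1)/(66−2) = 24/64 ≈ 0.37500.
MLE ignores the prior: p̂_MLE = k/n = 16/49 ≈ 0.32653.
Difference = 24/64 − 16/49 = 19/392 ≈ 0.0485.

MAP − MLE = 0.0485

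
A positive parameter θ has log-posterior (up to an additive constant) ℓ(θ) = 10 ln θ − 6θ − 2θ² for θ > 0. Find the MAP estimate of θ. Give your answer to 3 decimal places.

ℓ'(θ) = 10/θ − 6 − 4θ. Setting this to zero and multiplying by θ: 4θ² + 6θ − 10 = 0.
θ = (−6 + √(6² + 4·4·10)) / (2·4) = (−6 + √196) / 8 = (−6 + 14)/8 = 1.
ℓ''(θ) = −10/θ² − 4 < 0, confirming a maximum.

θ̂_MAP = 1.000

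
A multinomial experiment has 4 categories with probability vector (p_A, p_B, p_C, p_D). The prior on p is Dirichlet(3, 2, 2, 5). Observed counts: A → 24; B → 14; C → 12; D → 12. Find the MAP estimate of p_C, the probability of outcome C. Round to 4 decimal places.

MAP estimate of p_C = 0.1857

The posterior is Dirichlet(αᵢ + nᵢ) = Dirichlet(27, 16, 14, 17).
For a Dirichlet(a₁,…,a_K) with all aᵢ > 1, the mode has j-th component (aⱼ − 1)/(Σaᵢ − K).
Here Σaᵢ = 74 and K = 4, so p_C = (14 − 1)/(74 − 4) = 13/70 ≈ 0.1857.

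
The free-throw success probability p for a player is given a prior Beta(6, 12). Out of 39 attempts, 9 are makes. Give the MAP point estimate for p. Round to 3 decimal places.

Prior: Beta(6, 12).
Data: 9 successes in 39 trials. The binomial likelihood contributes p^9(1−p)^30, so the posterior is Beta(6+9, 12+30) = Beta(15, 42).
For Beta(a, b) with a, b > 1 the mode is (a−1)/(a+b−2) = 14/55 ≈ 0.255.

p̂_MAP = 0.255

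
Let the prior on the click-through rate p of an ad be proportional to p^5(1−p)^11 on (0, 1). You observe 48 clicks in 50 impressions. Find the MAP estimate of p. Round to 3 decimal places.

The prior density ∝ p^5(1−p)^11 is the kernel of Beta(6, 12).
Data: 48 successes in 50 trials. The binomial likelihood contributes p^48(1−p)^2, so the posterior is Beta(6+48, 12+2) = Beta(54, 14).
For Beta(a, b) with a, b > 1 the mode is (a−1)/(a+b−2) = 53/66 ≈ 0.803.

p̂_MAP = 0.803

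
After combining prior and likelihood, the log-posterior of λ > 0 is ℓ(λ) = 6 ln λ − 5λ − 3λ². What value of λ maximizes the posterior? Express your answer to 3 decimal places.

ℓ'(λ) = 6/λ − 5 − 6λ. Setting this to zero and multiplying by λ: 6λ² + 5λ − 6 = 0.
λ = (−5 + √(5² + 4·6·6)) / (2·6) = (−5 + √169) / 12 = (−5 + 13)/12 = 2/3.
ℓ''(λ) = −6/λ² − 6 < 0, confirming a maximum.

λ̂_MAP = 0.667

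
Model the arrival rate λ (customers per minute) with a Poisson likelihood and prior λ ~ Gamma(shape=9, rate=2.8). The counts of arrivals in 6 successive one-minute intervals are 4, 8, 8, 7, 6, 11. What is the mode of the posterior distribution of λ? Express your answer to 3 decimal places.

λ̂_MAP = 5.909

Σxᵢ = 4+8+8+7+6+11 = 44, with n = 6.
Posterior ∝ λ^8e^(−2.8λ) · λ^44e^(−6λ) = λ^52e^(−8.8λ), i.e. Gamma(shape=53, rate=8.8).
The mode of a Gamma(a, b) with a ≥ 1 (shape–rate) is (a−1)/b = 52/8.8 ≈ 5.909.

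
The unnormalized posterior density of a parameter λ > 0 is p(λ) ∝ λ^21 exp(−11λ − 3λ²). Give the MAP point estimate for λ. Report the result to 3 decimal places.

ℓ'(λ) = 21/λ − 11 − 6λ. Setting this to zero and multiplying by λ: 6λ² + 11λ − 21 = 0.
λ = (−11 + √(11² + 4·6·21)) / (2·6) = (−11 + √625) / 12 = (−11 + 25)/12 = 7/6.
ℓ''(λ) = −21/λ² − 6 < 0, confirming a maximum.

λ̂_MAP = 1.167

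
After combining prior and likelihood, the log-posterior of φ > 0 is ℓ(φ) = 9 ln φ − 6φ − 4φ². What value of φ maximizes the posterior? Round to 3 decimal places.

φ̂_MAP = 0.750

ℓ'(φ) = 9/φ − 6 − 8φ. Setting this to zero and multiplying by φ: 8φ² + 6φ − 9 = 0.
φ = (−6 + √(6² + 4·8·9)) / (2·8) = (−6 + √324) / 16 = (−6 + 18)/16 = 3/4.
ℓ''(φ) = −9/φ² − 8 < 0, confirming a maximum.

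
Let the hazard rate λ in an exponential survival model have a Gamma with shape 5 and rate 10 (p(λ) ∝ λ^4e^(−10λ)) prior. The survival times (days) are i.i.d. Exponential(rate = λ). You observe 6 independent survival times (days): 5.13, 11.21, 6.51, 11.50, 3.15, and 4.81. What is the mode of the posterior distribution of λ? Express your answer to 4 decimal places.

The Exponential(rate=λ) likelihood is ∝ λ^n e^(−λΣtᵢ). Here n = 6 and Σtᵢ = 5.13 + 11.21 + 6.51 + 11.50 + 3.15 + 4.81 = 42.31.
Posterior ∝ λ^4e^(−10λ) · λ^6e^(−42.31λ) = λ^10e^(−52.31λ), i.e. Gamma(11, 52.31).
Mode = (a−1)/b = 10/52.31 ≈ 0.1912.

λ̂_MAP = 0.1912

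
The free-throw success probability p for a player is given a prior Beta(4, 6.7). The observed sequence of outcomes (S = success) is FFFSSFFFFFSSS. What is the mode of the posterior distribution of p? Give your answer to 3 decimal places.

Prior: Beta(4, 6.7).
Data: 5 successes in 13 trials (from the sequence). The binomial likelihood contributes p^5(1−p)^8, so the posterior is Beta(4+5, 6.7+8) = Beta(9, 14.7).
For Beta(a, b) with a, b > 1 the mode is (a−1)/(a+b−2) = 8/21.7 ≈ 0.369.

p̂_MAP = 0.369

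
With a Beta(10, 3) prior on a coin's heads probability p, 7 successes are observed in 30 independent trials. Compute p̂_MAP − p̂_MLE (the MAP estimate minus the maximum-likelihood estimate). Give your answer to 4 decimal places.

Posterior is Beta(17, 26); MAP = (17−1)/(43−2) = 16/41 ≈ 0.39024.
MLE ignores the prior: p̂_MLE = k/n = 7/30 ≈ 0.23333.
Difference = 16/41 − 7/30 = 193/1230 ≈ 0.1569.

MAP − MLE = 0.1569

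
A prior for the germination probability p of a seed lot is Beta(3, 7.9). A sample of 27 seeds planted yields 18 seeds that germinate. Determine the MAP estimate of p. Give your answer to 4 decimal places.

Prior: Beta(3, 7.9).
Data: 18 successes in 27 trials. The binomial likelihood contributes p^18(1−p)^9, so the posterior is Beta(3+18, 7.9+9) = Beta(21, 16.9).
For Beta(a, b) with a, b > 1 the mode is (a−1)/(a+b−2) = 20/35.9 ≈ 0.5571.

p̂_MAP = 0.5571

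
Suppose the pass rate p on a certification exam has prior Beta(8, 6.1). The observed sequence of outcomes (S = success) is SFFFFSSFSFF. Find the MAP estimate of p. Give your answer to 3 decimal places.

p̂_MAP = 0.476

Prior: Beta(8, 6.1).
Data: 4 successes in 11 trials (from the sequence). The binomial likelihood contributes p^4(1−p)^7, so the posterior is Beta(8+4, 6.1+7) = Beta(12, 13.1).
For Beta(a, b) with a, b > 1 the mode is (a−1)/(a+b−2) = 11/23.1 ≈ 0.476.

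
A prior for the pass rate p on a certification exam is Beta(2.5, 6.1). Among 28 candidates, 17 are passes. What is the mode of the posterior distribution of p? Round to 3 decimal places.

Prior: Beta(2.5, 6.1).
Data: 17 successes in 28 trials. The binomial likelihood contributes p^17(1−p)^11, so the posterior is Beta(2.5+17, 6.1+11) = Beta(19.5, 17.1).
For Beta(a, b) with a, b > 1 the mode is (a−1)/(a+b−2) = 18.5/34.6 ≈ 0.535.

p̂_MAP = 0.535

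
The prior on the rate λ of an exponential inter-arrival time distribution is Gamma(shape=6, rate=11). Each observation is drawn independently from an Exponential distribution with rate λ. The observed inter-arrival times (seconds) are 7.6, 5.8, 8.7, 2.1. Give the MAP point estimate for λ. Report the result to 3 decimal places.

λ̂_MAP = 0.256

The Exponential(rate=λ) likelihood is ∝ λ^n e^(−λΣtᵢ). Here n = 4 and Σtᵢ = 7.6 + 5.8 + 8.7 + 2.1 = 24.2.
Posterior ∝ λ^5e^(−11λ) · λ^4e^(−24.2λ) = λ^9e^(−35.2λ), i.e. Gamma(10, 35.2).
Mode = (a−1)/b = 9/35.2 ≈ 0.256.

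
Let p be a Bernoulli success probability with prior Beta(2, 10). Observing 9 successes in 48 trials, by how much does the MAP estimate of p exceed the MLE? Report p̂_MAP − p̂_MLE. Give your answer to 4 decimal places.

Posterior is Beta(11, 49); MAP = (11−1)/(60−2) = 10/58 ≈ 0.17241.
MLE ignores the prior: p̂_MLE = k/n = 9/48 ≈ 0.18750.
Difference = 10/58 − 9/48 = -7/464 ≈ -0.0151.

MAP − MLE = -0.0151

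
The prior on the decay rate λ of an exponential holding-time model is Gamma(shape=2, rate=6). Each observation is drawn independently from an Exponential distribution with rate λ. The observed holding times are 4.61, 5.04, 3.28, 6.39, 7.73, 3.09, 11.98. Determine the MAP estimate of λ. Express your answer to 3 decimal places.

λ̂_MAP = 0.166

The Exponential(rate=λ) likelihood is ∝ λ^n e^(−λΣtᵢ). Here n = 7 and Σtᵢ = 4.61 + 5.04 + 3.28 + 6.39 + 7.73 + 3.09 + 11.98 = 42.12.
Posterior ∝ λe^(−6λ) · λ^7e^(−42.12λ) = λ^8e^(−48.12λ), i.e. Gamma(9, 48.12).
Mode = (a−1)/b = 8/48.12 ≈ 0.166.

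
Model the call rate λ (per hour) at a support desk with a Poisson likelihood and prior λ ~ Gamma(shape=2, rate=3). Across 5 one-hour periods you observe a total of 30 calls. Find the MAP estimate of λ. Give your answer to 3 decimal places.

λ̂_MAP = 3.875

Σxᵢ = 30, n = 5.
Posterior ∝ λe^(−3λ) · λ^30e^(−5λ) = λ^31e^(−8λ), i.e. Gamma(shape=32, rate=8).
The mode of a Gamma(a, b) with a ≥ 1 (shape–rate) is (a−1)/b = 31/8 ≈ 3.875.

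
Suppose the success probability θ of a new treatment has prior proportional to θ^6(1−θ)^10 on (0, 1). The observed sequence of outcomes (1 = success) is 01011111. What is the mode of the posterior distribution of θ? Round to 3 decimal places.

The prior density ∝ θ^6(1−θ)^10 is the kernel of Beta(7, 11).
Data: 6 successes in 8 trials (from the sequence). The binomial likelihood contributes θ^6(1−θ)^2, so the posterior is Beta(7+6, 11+2) = Beta(13, 13).
For Beta(a, b) with a, b > 1 the mode is (a−1)/(a+b−2) = 12/24 ≈ 0.500.

θ̂_MAP = 0.500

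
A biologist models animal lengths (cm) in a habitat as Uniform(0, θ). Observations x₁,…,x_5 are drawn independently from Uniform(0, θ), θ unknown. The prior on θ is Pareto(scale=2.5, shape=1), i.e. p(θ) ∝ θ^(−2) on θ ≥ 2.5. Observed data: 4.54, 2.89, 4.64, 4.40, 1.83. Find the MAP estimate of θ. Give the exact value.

The Uniform(0, θ) likelihood is θ^(−n) for θ ≥ max(xᵢ), zero otherwise. Here max(xᵢ) = 4.64.
Posterior ∝ θ^(−2) · θ^(−5) = θ^(−7) on θ ≥ max(2.5, 4.64) = 4.64.
This density is strictly decreasing in θ, so the posterior mode lies at the lower boundary of the support.

θ̂_MAP = 4.64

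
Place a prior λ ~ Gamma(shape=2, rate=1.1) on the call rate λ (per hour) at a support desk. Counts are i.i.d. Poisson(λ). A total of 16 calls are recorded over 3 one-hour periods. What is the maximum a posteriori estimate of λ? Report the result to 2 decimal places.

Σxᵢ = 16, n = 3.
Posterior ∝ λe^(−1.1λ) · λ^16e^(−3λ) = λ^17e^(−4.1λ), i.e. Gamma(shape=18, rate=4.1).
The mode of a Gamma(a, b) with a ≥ 1 (shape–rate) is (a−1)/b = 17/4.1 ≈ 4.15.

λ̂_MAP = 4.15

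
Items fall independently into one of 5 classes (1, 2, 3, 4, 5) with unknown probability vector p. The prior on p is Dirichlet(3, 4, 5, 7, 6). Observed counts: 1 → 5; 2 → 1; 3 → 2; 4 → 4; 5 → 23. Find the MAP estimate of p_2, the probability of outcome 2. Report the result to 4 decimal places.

The posterior is Dirichlet(αᵢ + nᵢ) = Dirichlet(8, 5, 7, 11, 29).
For a Dirichlet(a₁,…,a_K) with all aᵢ > 1, the mode has j-th component (aⱼ − 1)/(Σaᵢ − K).
Here Σaᵢ = 60 and K = 5, so p_2 = (5 − 1)/(60 − 5) = 4/55 ≈ 0.0727.

MAP estimate: 0.0727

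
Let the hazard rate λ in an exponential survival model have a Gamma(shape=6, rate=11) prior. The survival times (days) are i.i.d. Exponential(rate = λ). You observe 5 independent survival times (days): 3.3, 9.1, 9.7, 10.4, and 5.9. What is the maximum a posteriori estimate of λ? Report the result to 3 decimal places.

λ̂_MAP = 0.202

The Exponential(rate=λ) likelihood is ∝ λ^n e^(−λΣtᵢ). Here n = 5 and Σtᵢ = 3.3 + 9.1 + 9.7 + 10.4 + 5.9 = 38.4.
Posterior ∝ λ^5e^(−11λ) · λ^5e^(−38.4λ) = λ^10e^(−49.4λ), i.e. Gamma(11, 49.4).
Mode = (a−1)/b = 10/49.4 ≈ 0.202.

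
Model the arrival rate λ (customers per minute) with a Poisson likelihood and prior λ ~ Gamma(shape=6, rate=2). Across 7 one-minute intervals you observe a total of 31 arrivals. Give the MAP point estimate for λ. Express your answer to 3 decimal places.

λ̂_MAP = 4.000

Σxᵢ = 31, n = 7.
Posterior ∝ λ^5e^(−2λ) · λ^31e^(−7λ) = λ^36e^(−9λ), i.e. Gamma(shape=37, rate=9).
The mode of a Gamma(a, b) with a ≥ 1 (shape–rate) is (a−1)/b = 36/9 ≈ 4.000.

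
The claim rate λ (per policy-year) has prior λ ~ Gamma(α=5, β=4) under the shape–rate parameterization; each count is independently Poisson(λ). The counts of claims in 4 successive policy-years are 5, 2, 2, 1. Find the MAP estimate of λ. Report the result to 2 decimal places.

λ̂_MAP = 1.75

Σxᵢ = 5+2+2+1 = 10, with n = 4.
Posterior ∝ λ^4e^(−4λ) · λ^10e^(−4λ) = λ^14e^(−8λ), i.e. Gamma(shape=15, rate=8).
The mode of a Gamma(a, b) with a ≥ 1 (shape–rate) is (a−1)/b = 14/8 ≈ 1.75.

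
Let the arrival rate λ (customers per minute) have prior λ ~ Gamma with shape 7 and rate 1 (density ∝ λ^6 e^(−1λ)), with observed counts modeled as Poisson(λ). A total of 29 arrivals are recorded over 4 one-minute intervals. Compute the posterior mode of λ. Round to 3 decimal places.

λ̂_MAP = 7.000

Σxᵢ = 29, n = 4.
Posterior ∝ λ^6e^(−1λ) · λ^29e^(−4λ) = λ^35e^(−5λ), i.e. Gamma(shape=36, rate=5).
The mode of a Gamma(a, b) with a ≥ 1 (shape–rate) is (a−1)/b = 35/5 ≈ 7.000.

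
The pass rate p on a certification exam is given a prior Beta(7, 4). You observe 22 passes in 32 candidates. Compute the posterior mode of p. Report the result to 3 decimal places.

p̂_MAP = 0.683

Prior: Beta(7, 4).
Data: 22 successes in 32 trials. The binomial likelihood contributes p^22(1−p)^10, so the posterior is Beta(7+22, 4+10) = Beta(29, 14).
For Beta(a, b) with a, b > 1 the mode is (a−1)/(a+b−2) = 28/41 ≈ 0.683.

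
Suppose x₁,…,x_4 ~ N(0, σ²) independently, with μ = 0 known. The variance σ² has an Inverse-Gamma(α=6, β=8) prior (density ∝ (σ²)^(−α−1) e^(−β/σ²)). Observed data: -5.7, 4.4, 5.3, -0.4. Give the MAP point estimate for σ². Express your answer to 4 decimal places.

σ̂²_MAP = 5.3389

Sum of squared deviations about the known mean: SS = (-5.7−0)² + (4.4−0)² + (5.3−0)² + (-0.4−0)² = 80.1.
The Normal likelihood contributes (σ²)^(−n/2) exp(−SS/(2σ²)), so the posterior is Inverse-Gamma(α + n/2, β + SS/2) = Inverse-Gamma(8, 48.05).
The mode of Inverse-Gamma(a, b) is b/(a+1) = 48.05/9 ≈ 5.3389.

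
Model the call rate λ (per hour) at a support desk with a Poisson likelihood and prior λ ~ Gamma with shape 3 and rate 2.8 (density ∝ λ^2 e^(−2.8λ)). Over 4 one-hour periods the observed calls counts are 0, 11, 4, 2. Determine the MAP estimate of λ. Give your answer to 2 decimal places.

λ̂_MAP = 2.79

Σxᵢ = 0+11+4+2 = 17, with n = 4.
Posterior ∝ λ^2e^(−2.8λ) · λ^17e^(−4λ) = λ^19e^(−6.8λ), i.e. Gamma(shape=20, rate=6.8).
The mode of a Gamma(a, b) with a ≥ 1 (shape–rate) is (a−1)/b = 19/6.8 ≈ 2.79.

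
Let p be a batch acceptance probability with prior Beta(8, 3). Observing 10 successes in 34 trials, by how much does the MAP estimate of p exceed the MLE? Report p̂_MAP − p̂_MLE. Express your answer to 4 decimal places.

Posterior is Beta(18, 27); MAP = (18−1)/(45−2) = 17/43 ≈ 0.39535.
MLE ignores the prior: p̂_MLE = k/n = 10/34 ≈ 0.29412.
Difference = 17/43 − 10/34 = 74/731 ≈ 0.1012.

MAP − MLE = 0.1012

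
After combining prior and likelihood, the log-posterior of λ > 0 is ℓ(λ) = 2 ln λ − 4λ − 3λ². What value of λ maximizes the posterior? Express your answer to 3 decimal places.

λ̂_MAP = 0.333

ℓ'(λ) = 2/λ − 4 − 6λ. Setting this to zero and multiplying by λ: 6λ² + 4λ − 2 = 0.
λ = (−4 + √(4² + 4·6·2)) / (2·6) = (−4 + √64) / 12 = (−4 + 8)/12 = 1/3.
ℓ''(λ) = −2/λ² − 6 < 0, confirming a maximum.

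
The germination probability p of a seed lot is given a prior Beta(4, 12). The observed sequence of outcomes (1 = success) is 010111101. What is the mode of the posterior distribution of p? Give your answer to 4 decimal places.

Prior: Beta(4, 12).
Data: 6 successes in 9 trials (from the sequence). The binomial likelihood contributes p^6(1−p)^3, so the posterior is Beta(4+6, 12+3) = Beta(10, 15).
For Beta(a, b) with a, b > 1 the mode is (a−1)/(a+b−2) = 9/23 ≈ 0.3913.

p̂_MAP = 0.3913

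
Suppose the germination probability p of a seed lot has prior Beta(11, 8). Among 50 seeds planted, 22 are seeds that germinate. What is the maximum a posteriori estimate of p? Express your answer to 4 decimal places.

Prior: Beta(11, 8).
Data: 22 successes in 50 trials. The binomial likelihood contributes p^22(1−p)^28, so the posterior is Beta(11+22, 8+28) = Beta(33, 36).
For Beta(a, b) with a, b > 1 the mode is (a−1)/(a+b−2) = 32/67 ≈ 0.4776.

p̂_MAP = 0.4776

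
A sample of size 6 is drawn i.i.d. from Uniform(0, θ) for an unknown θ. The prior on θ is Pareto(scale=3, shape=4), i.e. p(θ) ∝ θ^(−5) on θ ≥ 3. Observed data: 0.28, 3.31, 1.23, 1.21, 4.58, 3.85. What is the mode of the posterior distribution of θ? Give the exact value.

The Uniform(0, θ) likelihood is θ^(−n) for θ ≥ max(xᵢ), zero otherwise. Here max(xᵢ) = 4.58.
Posterior ∝ θ^(−5) · θ^(−6) = θ^(−11) on θ ≥ max(3, 4.58) = 4.58.
This density is strictly decreasing in θ, so the posterior mode lies at the lower boundary of the support.

θ̂_MAP = 4.58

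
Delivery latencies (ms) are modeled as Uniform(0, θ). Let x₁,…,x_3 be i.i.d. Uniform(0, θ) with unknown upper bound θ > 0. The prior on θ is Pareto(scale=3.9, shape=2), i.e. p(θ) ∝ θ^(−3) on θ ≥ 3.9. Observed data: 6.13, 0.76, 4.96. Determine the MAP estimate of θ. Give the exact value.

θ̂_MAP = 6.13

The Uniform(0, θ) likelihood is θ^(−n) for θ ≥ max(xᵢ), zero otherwise. Here max(xᵢ) = 6.13.
Posterior ∝ θ^(−3) · θ^(−3) = θ^(−6) on θ ≥ max(3.9, 6.13) = 6.13.
This density is strictly decreasing in θ, so the posterior mode lies at the lower boundary of the support.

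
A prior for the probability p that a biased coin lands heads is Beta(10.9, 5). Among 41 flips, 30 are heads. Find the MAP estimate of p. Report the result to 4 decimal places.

Prior: Beta(10.9, 5).
Data: 30 successes in 41 trials. The binomial likelihood contributes p^30(1−p)^11, so the posterior is Beta(10.9+30, 5+11) = Beta(40.9, 16).
For Beta(a, b) with a, b > 1 the mode is (a−1)/(a+b−2) = 39.9/54.9 ≈ 0.7268.

p̂_MAP = 0.7268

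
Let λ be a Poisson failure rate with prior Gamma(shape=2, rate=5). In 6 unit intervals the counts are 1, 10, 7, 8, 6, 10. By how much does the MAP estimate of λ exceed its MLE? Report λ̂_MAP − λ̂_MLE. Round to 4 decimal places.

Σxᵢ = 42. Posterior is Gamma(44, 11); MAP = (44−1)/11 = 43/11 ≈ 3.90909.
MLE = x̄ = 42/6 ≈ 7.00000.
Difference = 43/11 − 42/6 = -34/11 ≈ -3.0909.

MAP − MLE = -3.0909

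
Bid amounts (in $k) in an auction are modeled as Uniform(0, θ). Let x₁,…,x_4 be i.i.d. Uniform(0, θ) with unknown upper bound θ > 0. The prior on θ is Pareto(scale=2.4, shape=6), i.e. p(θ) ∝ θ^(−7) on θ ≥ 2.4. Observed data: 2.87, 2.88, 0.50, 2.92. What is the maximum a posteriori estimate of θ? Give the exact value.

θ̂_MAP = 2.92

The Uniform(0, θ) likelihood is θ^(−n) for θ ≥ max(xᵢ), zero otherwise. Here max(xᵢ) = 2.92.
Posterior ∝ θ^(−7) · θ^(−4) = θ^(−11) on θ ≥ max(2.4, 2.92) = 2.92.
This density is strictly decreasing in θ, so the posterior mode lies at the lower boundary of the support.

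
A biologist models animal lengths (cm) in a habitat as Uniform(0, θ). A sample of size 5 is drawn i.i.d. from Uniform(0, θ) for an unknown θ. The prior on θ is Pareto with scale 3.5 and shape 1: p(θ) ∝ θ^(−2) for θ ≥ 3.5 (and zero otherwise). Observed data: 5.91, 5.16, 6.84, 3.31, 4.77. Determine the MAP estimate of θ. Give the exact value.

θ̂_MAP = 6.84

The Uniform(0, θ) likelihood is θ^(−n) for θ ≥ max(xᵢ), zero otherwise. Here max(xᵢ) = 6.84.
Posterior ∝ θ^(−2) · θ^(−5) = θ^(−7) on θ ≥ max(3.5, 6.84) = 6.84.
This density is strictly decreasing in θ, so the posterior mode lies at the lower boundary of the support.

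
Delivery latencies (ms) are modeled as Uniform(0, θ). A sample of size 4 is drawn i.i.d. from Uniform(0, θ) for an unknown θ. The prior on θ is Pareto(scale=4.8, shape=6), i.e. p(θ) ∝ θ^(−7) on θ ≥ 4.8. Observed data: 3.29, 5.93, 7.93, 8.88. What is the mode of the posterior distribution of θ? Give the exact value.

The Uniform(0, θ) likelihood is θ^(−n) for θ ≥ max(xᵢ), zero otherwise. Here max(xᵢ) = 8.88.
Posterior ∝ θ^(−7) · θ^(−4) = θ^(−11) on θ ≥ max(4.8, 8.88) = 8.88.
This density is strictly decreasing in θ, so the posterior mode lies at the lower boundary of the support.

θ̂_MAP = 8.88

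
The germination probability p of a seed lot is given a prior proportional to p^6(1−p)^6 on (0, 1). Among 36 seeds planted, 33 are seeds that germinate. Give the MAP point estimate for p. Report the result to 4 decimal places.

p̂_MAP = 0.8125

The prior density ∝ p^6(1−p)^6 is the kernel of Beta(7, 7).
Data: 33 successes in 36 trials. The binomial likelihood contributes p^33(1−p)^3, so the posterior is Beta(7+33, 7+3) = Beta(40, 10).
For Beta(a, b) with a, b > 1 the mode is (a−1)/(a+b−2) = 39/48 ≈ 0.8125.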